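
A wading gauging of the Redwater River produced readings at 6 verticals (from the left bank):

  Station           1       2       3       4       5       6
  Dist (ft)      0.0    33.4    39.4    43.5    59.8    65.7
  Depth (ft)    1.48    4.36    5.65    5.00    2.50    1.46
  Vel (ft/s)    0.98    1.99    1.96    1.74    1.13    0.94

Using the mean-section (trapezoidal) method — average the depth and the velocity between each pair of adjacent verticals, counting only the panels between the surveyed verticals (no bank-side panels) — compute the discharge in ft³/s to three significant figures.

Panel 1-2: Δb = 33.4 ft, d̄ = (1.48+4.36)/2 = 2.92, v̄ = (0.98+1.99)/2 = 1.485 → q = 33.4×2.92×1.485 = 144.8 ft³/s
Panel 2-3: Δb = 6 ft, d̄ = (4.36+5.65)/2 = 5.005, v̄ = (1.99+1.96)/2 = 1.975 → q = 6×5.005×1.975 = 59.31 ft³/s
Panel 3-4: Δb = 4.1 ft, d̄ = (5.65+5.00)/2 = 5.325, v̄ = (1.96+1.74)/2 = 1.85 → q = 4.1×5.325×1.85 = 40.39 ft³/s
Panel 4-5: Δb = 16.3 ft, d̄ = (5.00+2.50)/2 = 3.75, v̄ = (1.74+1.13)/2 = 1.435 → q = 16.3×3.75×1.435 = 87.71 ft³/s
Panel 5-6: Δb = 5.9 ft, d̄ = (2.50+1.46)/2 = 1.98, v̄ = (1.13+0.94)/2 = 1.035 → q = 5.9×1.98×1.035 = 12.09 ft³/s
Q = Σ q = 344.3 ft³/s

344 ft³/s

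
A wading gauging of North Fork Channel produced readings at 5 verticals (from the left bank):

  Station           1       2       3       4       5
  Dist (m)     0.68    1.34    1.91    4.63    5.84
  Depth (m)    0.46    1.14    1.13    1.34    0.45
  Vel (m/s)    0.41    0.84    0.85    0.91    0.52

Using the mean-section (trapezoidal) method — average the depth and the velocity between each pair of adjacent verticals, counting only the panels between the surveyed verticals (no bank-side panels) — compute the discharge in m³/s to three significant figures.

4.61 m³/s

Panel 1-2: Δb = 0.66 m, d̄ = (0.46+1.14)/2 = 0.8, v̄ = (0.41+0.84)/2 = 0.625 → q = 0.66×0.8×0.625 = 0.3300 m³/s
Panel 2-3: Δb = 0.57 m, d̄ = (1.14+1.13)/2 = 1.135, v̄ = (0.84+0.85)/2 = 0.845 → q = 0.57×1.135×0.845 = 0.5467 m³/s
Panel 3-4: Δb = 2.72 m, d̄ = (1.13+1.34)/2 = 1.235, v̄ = (0.85+0.91)/2 = 0.88 → q = 2.72×1.235×0.88 = 2.956 m³/s
Panel 4-5: Δb = 1.21 m, d̄ = (1.34+0.45)/2 = 0.895, v̄ = (0.91+0.52)/2 = 0.715 → q = 1.21×0.895×0.715 = 0.7743 m³/s
Q = Σ q = 4.607 m³/s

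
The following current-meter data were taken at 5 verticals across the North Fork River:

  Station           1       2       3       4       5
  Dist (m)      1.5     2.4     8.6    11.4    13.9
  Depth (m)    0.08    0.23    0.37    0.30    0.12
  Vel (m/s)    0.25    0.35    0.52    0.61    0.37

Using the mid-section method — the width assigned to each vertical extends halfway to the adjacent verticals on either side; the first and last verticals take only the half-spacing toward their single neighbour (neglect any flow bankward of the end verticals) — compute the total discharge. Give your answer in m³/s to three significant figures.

1.70 m³/s

w_1 = (2.4 − 1.5)/2 = 0.45 m; q_1 = 0.25 × 0.08 × 0.45 = 0.009000 m³/s
w_2 = (8.6 − 1.5)/2 = 3.55 m; q_2 = 0.35 × 0.23 × 3.55 = 0.2858 m³/s
w_3 = (11.4 − 2.4)/2 = 4.5 m; q_3 = 0.52 × 0.37 × 4.5 = 0.8658 m³/s
w_4 = (13.9 − 8.6)/2 = 2.65 m; q_4 = 0.61 × 0.30 × 2.65 = 0.4850 m³/s
w_5 = (13.9 − 11.4)/2 = 1.25 m; q_5 = 0.37 × 0.12 × 1.25 = 0.05550 m³/s
Q = Σ qᵢ = 1.701 m³/s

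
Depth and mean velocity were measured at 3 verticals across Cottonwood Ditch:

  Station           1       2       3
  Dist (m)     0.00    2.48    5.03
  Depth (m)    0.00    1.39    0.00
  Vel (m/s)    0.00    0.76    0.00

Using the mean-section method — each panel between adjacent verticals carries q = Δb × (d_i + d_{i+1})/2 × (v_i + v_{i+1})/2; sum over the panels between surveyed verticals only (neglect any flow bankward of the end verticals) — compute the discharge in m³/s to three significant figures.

1.33 m³/s

Panel 1-2: Δb = 2.48 m, d̄ = (0.00+1.39)/2 = 0.695, v̄ = (0.00+0.76)/2 = 0.38 → q = 2.48×0.695×0.38 = 0.6550 m³/s
Panel 2-3: Δb = 2.55 m, d̄ = (1.39+0.00)/2 = 0.695, v̄ = (0.76+0.00)/2 = 0.38 → q = 2.55×0.695×0.38 = 0.6735 m³/s
Q = Σ q = 1.328 m³/s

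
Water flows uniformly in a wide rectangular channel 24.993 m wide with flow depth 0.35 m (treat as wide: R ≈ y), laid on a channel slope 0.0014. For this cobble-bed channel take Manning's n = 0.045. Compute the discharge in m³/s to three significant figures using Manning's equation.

A = b·y = 24.993 × 0.35 = 8.748 m²
Wide channel: R ≈ y = 0.35 m
Q = (1/n)·A·R^(2/3)·S^(1/2) = (1/0.045) × 8.748 × 0.3500^(2/3) × 0.0014^(1/2) = 3.612 m³/s

3.61 m³/s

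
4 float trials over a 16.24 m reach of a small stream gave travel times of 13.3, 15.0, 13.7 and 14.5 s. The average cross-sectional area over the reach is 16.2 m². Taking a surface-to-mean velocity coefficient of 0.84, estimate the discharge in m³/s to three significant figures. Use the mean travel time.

15.6 m³/s

t̄ = (13.3 + 15.0 + 13.7 + 14.5) / 4 = 14.125 s
v_surface = L / t̄ = 16.24 / 14.125 = 1.150 m/s
v_mean = 0.84 × 1.150 = 0.9658 m/s
Q = A × v_mean = 16.2 × 0.9658 = 15.65 m³/s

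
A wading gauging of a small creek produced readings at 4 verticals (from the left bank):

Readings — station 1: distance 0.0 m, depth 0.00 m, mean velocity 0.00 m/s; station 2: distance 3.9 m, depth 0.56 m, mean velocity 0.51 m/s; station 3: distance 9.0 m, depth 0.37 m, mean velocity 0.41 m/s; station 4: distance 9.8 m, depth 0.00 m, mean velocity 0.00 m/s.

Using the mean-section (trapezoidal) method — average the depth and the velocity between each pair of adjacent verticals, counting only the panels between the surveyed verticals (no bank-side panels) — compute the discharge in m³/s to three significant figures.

1.40 m³/s

Panel 1-2: Δb = 3.9 m, d̄ = (0.00+0.56)/2 = 0.28, v̄ = (0.00+0.51)/2 = 0.255 → q = 3.9×0.28×0.255 = 0.2785 m³/s
Panel 2-3: Δb = 5.1 m, d̄ = (0.56+0.37)/2 = 0.465, v̄ = (0.51+0.41)/2 = 0.46 → q = 5.1×0.465×0.46 = 1.091 m³/s
Panel 3-4: Δb = 0.8 m, d̄ = (0.37+0.00)/2 = 0.185, v̄ = (0.41+0.00)/2 = 0.205 → q = 0.8×0.185×0.205 = 0.03034 m³/s
Q = Σ q = 1.400 m³/s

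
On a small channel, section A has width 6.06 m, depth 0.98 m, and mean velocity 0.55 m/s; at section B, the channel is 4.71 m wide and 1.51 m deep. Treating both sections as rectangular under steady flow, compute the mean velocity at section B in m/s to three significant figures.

0.459 m/s

Q = A₁V₁ = (6.06×0.98) × 0.55 = 3.266 m³/s
A₂ = 4.71 × 1.51 = 7.112 m²
V₂ = Q/A₂ = 3.266/7.112 = 0.4593 m/s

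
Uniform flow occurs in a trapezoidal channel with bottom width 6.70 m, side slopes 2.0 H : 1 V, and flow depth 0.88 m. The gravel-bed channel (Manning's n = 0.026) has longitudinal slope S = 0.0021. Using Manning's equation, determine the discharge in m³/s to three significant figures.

A = (b + z·y)·y = (6.70 + 2.0×0.88)×0.88 = 7.445 m²
P = b + 2y√(1+z²) = 6.70 + 2×0.88×√(1+2.0²) = 10.64 m
R = A/P = 7.445/10.64 = 0.7000 m
Q = (1/n)·A·R^(2/3)·S^(1/2) = (1/0.026) × 7.445 × 0.7000^(2/3) × 0.0021^(1/2) = 10.34 m³/s

10.3 m³/s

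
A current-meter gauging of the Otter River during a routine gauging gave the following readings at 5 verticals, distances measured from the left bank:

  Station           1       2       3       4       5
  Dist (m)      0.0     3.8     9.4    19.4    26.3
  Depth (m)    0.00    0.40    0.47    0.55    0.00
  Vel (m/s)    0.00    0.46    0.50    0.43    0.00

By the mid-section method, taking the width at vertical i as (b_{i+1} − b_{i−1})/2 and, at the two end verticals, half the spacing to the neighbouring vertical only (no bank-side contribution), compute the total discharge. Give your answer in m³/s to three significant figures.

w_2 = (9.4 − 0.0)/2 = 4.7 m; q_2 = 0.46 × 0.40 × 4.7 = 0.8648 m³/s
w_3 = (19.4 − 3.8)/2 = 7.8 m; q_3 = 0.50 × 0.47 × 7.8 = 1.833 m³/s
w_4 = (26.3 − 9.4)/2 = 8.45 m; q_4 = 0.43 × 0.55 × 8.45 = 1.998 m³/s
Stations 1, 5 contribute zero (depth or velocity is 0).
Q = Σ qᵢ = 4.696 m³/s

4.70 m³/s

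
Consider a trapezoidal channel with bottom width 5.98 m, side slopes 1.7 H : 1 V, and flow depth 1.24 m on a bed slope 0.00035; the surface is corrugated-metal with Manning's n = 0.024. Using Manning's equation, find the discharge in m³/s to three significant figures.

A = (b + z·y)·y = (5.98 + 1.7×1.24)×1.24 = 10.03 m²
P = b + 2y√(1+z²) = 5.98 + 2×1.24×√(1+1.7²) = 10.87 m
R = A/P = 10.03/10.87 = 0.9225 m
Q = (1/n)·A·R^(2/3)·S^(1/2) = (1/0.024) × 10.03 × 0.9225^(2/3) × 0.00035^(1/2) = 7.409 m³/s

7.41 m³/s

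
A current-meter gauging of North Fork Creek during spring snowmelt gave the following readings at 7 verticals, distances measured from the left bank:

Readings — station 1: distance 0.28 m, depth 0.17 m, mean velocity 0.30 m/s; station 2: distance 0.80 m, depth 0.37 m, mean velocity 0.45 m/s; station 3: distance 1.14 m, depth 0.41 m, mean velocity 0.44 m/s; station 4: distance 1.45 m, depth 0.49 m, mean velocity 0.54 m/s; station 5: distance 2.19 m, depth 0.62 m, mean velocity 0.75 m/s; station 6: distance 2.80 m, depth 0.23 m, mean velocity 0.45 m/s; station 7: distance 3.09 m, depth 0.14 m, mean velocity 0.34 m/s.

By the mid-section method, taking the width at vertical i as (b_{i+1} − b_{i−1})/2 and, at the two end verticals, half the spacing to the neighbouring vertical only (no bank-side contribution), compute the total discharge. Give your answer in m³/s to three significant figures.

0.650 m³/s

w_1 = (0.80 − 0.28)/2 = 0.26 m; q_1 = 0.30 × 0.17 × 0.26 = 0.01326 m³/s
w_2 = (1.14 − 0.28)/2 = 0.43 m; q_2 = 0.45 × 0.37 × 0.43 = 0.07160 m³/s
w_3 = (1.45 − 0.80)/2 = 0.325 m; q_3 = 0.44 × 0.41 × 0.325 = 0.05863 m³/s
w_4 = (2.19 − 1.14)/2 = 0.525 m; q_4 = 0.54 × 0.49 × 0.525 = 0.1389 m³/s
w_5 = (2.80 − 1.45)/2 = 0.675 m; q_5 = 0.75 × 0.62 × 0.675 = 0.3139 m³/s
w_6 = (3.09 − 2.19)/2 = 0.45 m; q_6 = 0.45 × 0.23 × 0.45 = 0.04658 m³/s
w_7 = (3.09 − 2.80)/2 = 0.145 m; q_7 = 0.34 × 0.14 × 0.145 = 0.006902 m³/s
Q = Σ qᵢ = 0.6498 m³/s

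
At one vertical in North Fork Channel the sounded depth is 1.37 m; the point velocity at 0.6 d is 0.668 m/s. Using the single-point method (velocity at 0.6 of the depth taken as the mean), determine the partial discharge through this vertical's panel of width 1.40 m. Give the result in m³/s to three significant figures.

v̄ = v₀.₆ = 0.668 m/s
q = v̄ × d × w = 0.6680 × 1.37 × 1.40 = 1.281 m³/s

1.28 m³/s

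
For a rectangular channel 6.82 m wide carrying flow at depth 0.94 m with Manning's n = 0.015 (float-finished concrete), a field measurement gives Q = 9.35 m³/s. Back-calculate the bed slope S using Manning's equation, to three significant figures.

A = b·y = 6.82 × 0.94 = 6.411 m²
P = b + 2y = 6.82 + 2×0.94 = 8.700 m
R = A/P = 6.411/8.700 = 0.7369 m
S = (Q·n / (1·A·R^(2/3)))² = (9.35×0.015 / (1×6.411×0.8158))² = 0.0007191

0.000719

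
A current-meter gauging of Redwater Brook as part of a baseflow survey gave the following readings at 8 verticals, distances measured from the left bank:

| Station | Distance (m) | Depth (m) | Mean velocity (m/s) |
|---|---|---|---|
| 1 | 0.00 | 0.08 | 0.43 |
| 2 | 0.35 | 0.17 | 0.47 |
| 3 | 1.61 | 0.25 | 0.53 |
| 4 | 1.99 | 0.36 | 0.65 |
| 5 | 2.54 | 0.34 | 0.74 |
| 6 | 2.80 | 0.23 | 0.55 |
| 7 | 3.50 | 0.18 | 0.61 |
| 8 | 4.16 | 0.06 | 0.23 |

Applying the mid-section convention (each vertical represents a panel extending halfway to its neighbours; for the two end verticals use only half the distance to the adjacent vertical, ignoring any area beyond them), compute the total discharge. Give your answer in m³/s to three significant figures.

0.530 m³/s

w_1 = (0.35 − 0.00)/2 = 0.175 m; q_1 = 0.43 × 0.08 × 0.175 = 0.006020 m³/s
w_2 = (1.61 − 0.00)/2 = 0.805 m; q_2 = 0.47 × 0.17 × 0.805 = 0.06432 m³/s
w_3 = (1.99 − 0.35)/2 = 0.82 m; q_3 = 0.53 × 0.25 × 0.82 = 0.1087 m³/s
w_4 = (2.54 − 1.61)/2 = 0.465 m; q_4 = 0.65 × 0.36 × 0.465 = 0.1088 m³/s
w_5 = (2.80 − 1.99)/2 = 0.405 m; q_5 = 0.74 × 0.34 × 0.405 = 0.1019 m³/s
w_6 = (3.50 − 2.54)/2 = 0.48 m; q_6 = 0.55 × 0.23 × 0.48 = 0.06072 m³/s
w_7 = (4.16 − 2.80)/2 = 0.68 m; q_7 = 0.61 × 0.18 × 0.68 = 0.07466 m³/s
w_8 = (4.16 − 3.50)/2 = 0.33 m; q_8 = 0.23 × 0.06 × 0.33 = 0.004554 m³/s
Q = Σ qᵢ = 0.5296 m³/s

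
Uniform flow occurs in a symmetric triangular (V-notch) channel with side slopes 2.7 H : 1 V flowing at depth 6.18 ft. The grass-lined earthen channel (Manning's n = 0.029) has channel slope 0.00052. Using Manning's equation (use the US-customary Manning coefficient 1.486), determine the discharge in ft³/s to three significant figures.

245 ft³/s

A = z·y² = 2.7×6.18² = 103.1 ft²
P = 2y√(1+z²) = 2×6.18×√(1+2.7²) = 35.59 ft
R = A/P = 103.1/35.59 = 2.898 ft
Q = (1.486/n)·A·R^(2/3)·S^(1/2) = (1.486/0.029) × 103.1 × 2.898^(2/3) × 0.00052^(1/2) = 244.9 ft³/s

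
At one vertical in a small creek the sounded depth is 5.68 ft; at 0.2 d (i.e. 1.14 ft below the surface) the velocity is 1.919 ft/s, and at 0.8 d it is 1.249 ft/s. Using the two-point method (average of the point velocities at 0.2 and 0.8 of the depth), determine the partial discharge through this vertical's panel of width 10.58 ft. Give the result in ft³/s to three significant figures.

v̄ = (1.919 + 1.249) / 2 = 1.584 ft/s
q = v̄ × d × w = 1.584 × 5.68 × 10.58 = 95.19 ft³/s

95.2 ft³/s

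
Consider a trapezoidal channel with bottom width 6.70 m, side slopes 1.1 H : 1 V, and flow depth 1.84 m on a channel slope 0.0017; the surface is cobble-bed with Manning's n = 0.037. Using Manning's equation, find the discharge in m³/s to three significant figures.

21.5 m³/s

A = (b + z·y)·y = (6.70 + 1.1×1.84)×1.84 = 16.05 m²
P = b + 2y√(1+z²) = 6.70 + 2×1.84×√(1+1.1²) = 12.17 m
R = A/P = 16.05/12.17 = 1.319 m
Q = (1/n)·A·R^(2/3)·S^(1/2) = (1/0.037) × 16.05 × 1.319^(2/3) × 0.0017^(1/2) = 21.51 m³/s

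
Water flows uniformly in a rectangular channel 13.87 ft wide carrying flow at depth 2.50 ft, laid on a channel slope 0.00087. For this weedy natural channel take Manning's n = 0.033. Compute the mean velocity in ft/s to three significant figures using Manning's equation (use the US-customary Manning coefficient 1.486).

1.99 ft/s

A = b·y = 13.87 × 2.50 = 34.68 ft²
P = b + 2y = 13.87 + 2×2.50 = 18.87 ft
R = A/P = 34.68/18.87 = 1.838 ft
Q = (1.486/n)·A·R^(2/3)·S^(1/2) = (1.486/0.033) × 34.68 × 1.838^(2/3) × 0.00087^(1/2) = 69.09 ft³/s
V = Q/A = 69.09/34.68 = 1.993 ft/s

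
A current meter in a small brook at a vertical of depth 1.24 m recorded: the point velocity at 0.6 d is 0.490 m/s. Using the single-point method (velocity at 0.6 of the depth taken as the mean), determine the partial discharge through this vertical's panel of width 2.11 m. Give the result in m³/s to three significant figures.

1.28 m³/s

v̄ = v₀.₆ = 0.490 m/s
q = v̄ × d × w = 0.4900 × 1.24 × 2.11 = 1.282 m³/s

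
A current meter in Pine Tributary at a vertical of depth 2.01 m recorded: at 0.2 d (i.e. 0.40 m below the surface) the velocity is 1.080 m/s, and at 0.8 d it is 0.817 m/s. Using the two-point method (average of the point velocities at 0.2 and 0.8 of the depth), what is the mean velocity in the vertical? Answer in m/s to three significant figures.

0.949 m/s

v̄ = (1.080 + 0.817) / 2 = 0.9485 m/s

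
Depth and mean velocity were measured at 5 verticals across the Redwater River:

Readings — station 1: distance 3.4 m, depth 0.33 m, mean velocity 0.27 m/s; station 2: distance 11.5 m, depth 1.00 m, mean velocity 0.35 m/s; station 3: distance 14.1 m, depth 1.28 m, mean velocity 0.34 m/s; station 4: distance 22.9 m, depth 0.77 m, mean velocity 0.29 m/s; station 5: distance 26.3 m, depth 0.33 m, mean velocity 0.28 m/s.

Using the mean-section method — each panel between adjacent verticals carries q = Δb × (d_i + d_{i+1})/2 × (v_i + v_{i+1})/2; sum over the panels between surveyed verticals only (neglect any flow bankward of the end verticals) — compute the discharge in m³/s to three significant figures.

6.07 m³/s

Panel 1-2: Δb = 8.1 m, d̄ = (0.33+1.00)/2 = 0.665, v̄ = (0.27+0.35)/2 = 0.31 → q = 8.1×0.665×0.31 = 1.670 m³/s
Panel 2-3: Δb = 2.6 m, d̄ = (1.00+1.28)/2 = 1.14, v̄ = (0.35+0.34)/2 = 0.345 → q = 2.6×1.14×0.345 = 1.023 m³/s
Panel 3-4: Δb = 8.8 m, d̄ = (1.28+0.77)/2 = 1.025, v̄ = (0.34+0.29)/2 = 0.315 → q = 8.8×1.025×0.315 = 2.841 m³/s
Panel 4-5: Δb = 3.4 m, d̄ = (0.77+0.33)/2 = 0.55, v̄ = (0.29+0.28)/2 = 0.285 → q = 3.4×0.55×0.285 = 0.5330 m³/s
Q = Σ q = 6.067 m³/s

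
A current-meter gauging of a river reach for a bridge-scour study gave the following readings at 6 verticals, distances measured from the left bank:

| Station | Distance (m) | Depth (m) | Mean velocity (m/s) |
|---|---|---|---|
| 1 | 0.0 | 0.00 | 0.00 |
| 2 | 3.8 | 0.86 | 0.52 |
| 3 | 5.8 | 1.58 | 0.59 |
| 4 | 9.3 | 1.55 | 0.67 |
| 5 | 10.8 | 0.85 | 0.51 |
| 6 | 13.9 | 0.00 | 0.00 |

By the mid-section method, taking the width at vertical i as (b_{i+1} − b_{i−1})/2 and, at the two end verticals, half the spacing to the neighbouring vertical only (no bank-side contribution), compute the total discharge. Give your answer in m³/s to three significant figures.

7.45 m³/s

w_2 = (5.8 − 0.0)/2 = 2.9 m; q_2 = 0.52 × 0.86 × 2.9 = 1.297 m³/s
w_3 = (9.3 − 3.8)/2 = 2.75 m; q_3 = 0.59 × 1.58 × 2.75 = 2.564 m³/s
w_4 = (10.8 − 5.8)/2 = 2.5 m; q_4 = 0.67 × 1.55 × 2.5 = 2.596 m³/s
w_5 = (13.9 − 9.3)/2 = 2.3 m; q_5 = 0.51 × 0.85 × 2.3 = 0.9971 m³/s
Stations 1, 6 contribute zero (depth or velocity is 0).
Q = Σ qᵢ = 7.454 m³/s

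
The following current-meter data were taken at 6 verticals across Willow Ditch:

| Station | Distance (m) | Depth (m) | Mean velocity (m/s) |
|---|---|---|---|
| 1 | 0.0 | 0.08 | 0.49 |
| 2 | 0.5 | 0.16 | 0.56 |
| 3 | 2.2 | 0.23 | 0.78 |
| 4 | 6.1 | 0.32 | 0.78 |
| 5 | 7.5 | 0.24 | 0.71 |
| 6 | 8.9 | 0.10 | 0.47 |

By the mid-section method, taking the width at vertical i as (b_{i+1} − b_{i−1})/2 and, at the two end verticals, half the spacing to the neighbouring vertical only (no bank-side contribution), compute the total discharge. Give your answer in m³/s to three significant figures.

w_1 = (0.5 − 0.0)/2 = 0.25 m; q_1 = 0.49 × 0.08 × 0.25 = 0.009800 m³/s
w_2 = (2.2 − 0.0)/2 = 1.1 m; q_2 = 0.56 × 0.16 × 1.1 = 0.09856 m³/s
w_3 = (6.1 − 0.5)/2 = 2.8 m; q_3 = 0.78 × 0.23 × 2.8 = 0.5023 m³/s
w_4 = (7.5 − 2.2)/2 = 2.65 m; q_4 = 0.78 × 0.32 × 2.65 = 0.6614 m³/s
w_5 = (8.9 − 6.1)/2 = 1.4 m; q_5 = 0.71 × 0.24 × 1.4 = 0.2386 m³/s
w_6 = (8.9 − 7.5)/2 = 0.7 m; q_6 = 0.47 × 0.10 × 0.7 = 0.03290 m³/s
Q = Σ qᵢ = 1.544 m³/s

1.54 m³/s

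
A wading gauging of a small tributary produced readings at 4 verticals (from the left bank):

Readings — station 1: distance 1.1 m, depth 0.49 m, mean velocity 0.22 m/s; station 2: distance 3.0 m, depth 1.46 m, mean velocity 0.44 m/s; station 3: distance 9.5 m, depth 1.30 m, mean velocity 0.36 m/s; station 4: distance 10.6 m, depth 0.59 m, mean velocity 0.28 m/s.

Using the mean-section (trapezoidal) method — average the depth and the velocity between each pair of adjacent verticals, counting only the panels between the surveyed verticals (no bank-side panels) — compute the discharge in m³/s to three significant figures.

4.53 m³/s

Panel 1-2: Δb = 1.9 m, d̄ = (0.49+1.46)/2 = 0.975, v̄ = (0.22+0.44)/2 = 0.33 → q = 1.9×0.975×0.33 = 0.6113 m³/s
Panel 2-3: Δb = 6.5 m, d̄ = (1.46+1.30)/2 = 1.38, v̄ = (0.44+0.36)/2 = 0.4 → q = 6.5×1.38×0.4 = 3.588 m³/s
Panel 3-4: Δb = 1.1 m, d̄ = (1.30+0.59)/2 = 0.945, v̄ = (0.36+0.28)/2 = 0.32 → q = 1.1×0.945×0.32 = 0.3326 m³/s
Q = Σ q = 4.532 m³/s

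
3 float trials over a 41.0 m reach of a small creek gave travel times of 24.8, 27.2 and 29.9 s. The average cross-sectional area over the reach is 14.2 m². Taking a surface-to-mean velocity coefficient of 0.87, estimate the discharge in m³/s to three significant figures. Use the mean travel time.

18.6 m³/s

t̄ = (24.8 + 27.2 + 29.9) / 3 = 27.3 s
v_surface = L / t̄ = 41.0 / 27.3 = 1.502 m/s
v_mean = 0.87 × 1.502 = 1.307 m/s
Q = A × v_mean = 14.2 × 1.307 = 18.55 m³/s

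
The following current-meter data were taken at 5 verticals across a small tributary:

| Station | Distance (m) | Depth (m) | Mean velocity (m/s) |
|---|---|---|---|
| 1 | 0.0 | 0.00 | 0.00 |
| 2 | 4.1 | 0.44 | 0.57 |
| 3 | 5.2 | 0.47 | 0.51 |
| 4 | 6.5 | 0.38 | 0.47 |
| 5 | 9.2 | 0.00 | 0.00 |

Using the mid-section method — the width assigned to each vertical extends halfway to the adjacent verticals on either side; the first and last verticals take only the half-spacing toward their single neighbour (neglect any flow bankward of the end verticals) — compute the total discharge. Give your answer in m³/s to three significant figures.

1.30 m³/s

w_2 = (5.2 − 0.0)/2 = 2.6 m; q_2 = 0.57 × 0.44 × 2.6 = 0.6521 m³/s
w_3 = (6.5 − 4.1)/2 = 1.2 m; q_3 = 0.51 × 0.47 × 1.2 = 0.2876 m³/s
w_4 = (9.2 − 5.2)/2 = 2 m; q_4 = 0.47 × 0.38 × 2 = 0.3572 m³/s
Stations 1, 5 contribute zero (depth or velocity is 0).
Q = Σ qᵢ = 1.297 m³/s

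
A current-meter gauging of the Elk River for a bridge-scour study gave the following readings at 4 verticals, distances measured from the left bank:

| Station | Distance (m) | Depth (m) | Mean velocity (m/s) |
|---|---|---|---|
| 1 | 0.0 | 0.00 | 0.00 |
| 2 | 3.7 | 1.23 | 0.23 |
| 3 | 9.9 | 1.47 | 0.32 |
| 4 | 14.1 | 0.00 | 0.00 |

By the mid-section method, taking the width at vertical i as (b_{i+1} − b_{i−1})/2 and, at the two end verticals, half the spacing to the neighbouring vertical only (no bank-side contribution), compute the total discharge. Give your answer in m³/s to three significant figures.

3.85 m³/s

w_2 = (9.9 − 0.0)/2 = 4.95 m; q_2 = 0.23 × 1.23 × 4.95 = 1.400 m³/s
w_3 = (14.1 − 3.7)/2 = 5.2 m; q_3 = 0.32 × 1.47 × 5.2 = 2.446 m³/s
Stations 1, 4 contribute zero (depth or velocity is 0).
Q = Σ qᵢ = 3.846 m³/s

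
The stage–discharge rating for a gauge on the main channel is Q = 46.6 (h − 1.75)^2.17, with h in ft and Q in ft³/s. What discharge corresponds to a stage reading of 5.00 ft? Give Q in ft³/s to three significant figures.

601 ft³/s

Q = 46.6 × (5.00 − 1.75)^2.17 = 46.6 × 3.25^2.17 = 601.4 ft³/s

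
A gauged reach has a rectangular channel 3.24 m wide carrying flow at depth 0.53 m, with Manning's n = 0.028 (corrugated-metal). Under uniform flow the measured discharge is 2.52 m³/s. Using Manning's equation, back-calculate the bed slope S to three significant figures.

A = b·y = 3.24 × 0.53 = 1.717 m²
P = b + 2y = 3.24 + 2×0.53 = 4.300 m
R = A/P = 1.717/4.300 = 0.3993 m
S = (Q·n / (1·A·R^(2/3)))² = (2.52×0.028 / (1×1.717×0.5423))² = 0.005741

0.00574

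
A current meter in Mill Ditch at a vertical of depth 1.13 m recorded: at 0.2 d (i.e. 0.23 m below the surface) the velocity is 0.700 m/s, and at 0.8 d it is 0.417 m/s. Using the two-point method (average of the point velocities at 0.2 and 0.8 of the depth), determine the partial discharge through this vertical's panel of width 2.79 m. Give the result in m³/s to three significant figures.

v̄ = (0.700 + 0.417) / 2 = 0.5585 m/s
q = v̄ × d × w = 0.5585 × 1.13 × 2.79 = 1.761 m³/s

1.76 m³/s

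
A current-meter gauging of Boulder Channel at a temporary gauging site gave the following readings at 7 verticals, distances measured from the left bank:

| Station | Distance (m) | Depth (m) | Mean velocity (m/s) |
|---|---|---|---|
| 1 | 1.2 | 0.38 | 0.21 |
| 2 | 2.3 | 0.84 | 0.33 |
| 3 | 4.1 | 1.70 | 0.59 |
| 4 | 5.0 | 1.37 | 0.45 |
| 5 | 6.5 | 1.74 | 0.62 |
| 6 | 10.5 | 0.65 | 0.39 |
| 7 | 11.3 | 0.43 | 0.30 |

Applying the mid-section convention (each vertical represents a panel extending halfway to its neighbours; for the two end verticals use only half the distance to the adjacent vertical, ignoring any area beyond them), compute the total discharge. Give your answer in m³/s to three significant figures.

6.17 m³/s

w_1 = (2.3 − 1.2)/2 = 0.55 m; q_1 = 0.21 × 0.38 × 0.55 = 0.04389 m³/s
w_2 = (4.1 − 1.2)/2 = 1.45 m; q_2 = 0.33 × 0.84 × 1.45 = 0.4019 m³/s
w_3 = (5.0 − 2.3)/2 = 1.35 m; q_3 = 0.59 × 1.70 × 1.35 = 1.354 m³/s
w_4 = (6.5 − 4.1)/2 = 1.2 m; q_4 = 0.45 × 1.37 × 1.2 = 0.7398 m³/s
w_5 = (10.5 − 5.0)/2 = 2.75 m; q_5 = 0.62 × 1.74 × 2.75 = 2.967 m³/s
w_6 = (11.3 − 6.5)/2 = 2.4 m; q_6 = 0.39 × 0.65 × 2.4 = 0.6084 m³/s
w_7 = (11.3 − 10.5)/2 = 0.4 m; q_7 = 0.30 × 0.43 × 0.4 = 0.05160 m³/s
Q = Σ qᵢ = 6.166 m³/s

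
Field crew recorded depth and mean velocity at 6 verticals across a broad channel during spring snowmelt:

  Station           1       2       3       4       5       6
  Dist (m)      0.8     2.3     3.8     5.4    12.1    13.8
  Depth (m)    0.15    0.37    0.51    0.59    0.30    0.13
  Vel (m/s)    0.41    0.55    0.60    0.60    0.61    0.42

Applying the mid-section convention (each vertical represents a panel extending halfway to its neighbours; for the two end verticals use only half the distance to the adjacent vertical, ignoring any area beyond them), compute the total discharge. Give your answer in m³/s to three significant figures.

3.11 m³/s

w_1 = (2.3 − 0.8)/2 = 0.75 m; q_1 = 0.41 × 0.15 × 0.75 = 0.04613 m³/s
w_2 = (3.8 − 0.8)/2 = 1.5 m; q_2 = 0.55 × 0.37 × 1.5 = 0.3053 m³/s
w_3 = (5.4 − 2.3)/2 = 1.55 m; q_3 = 0.60 × 0.51 × 1.55 = 0.4743 m³/s
w_4 = (12.1 − 3.8)/2 = 4.15 m; q_4 = 0.60 × 0.59 × 4.15 = 1.469 m³/s
w_5 = (13.8 − 5.4)/2 = 4.2 m; q_5 = 0.61 × 0.30 × 4.2 = 0.7686 m³/s
w_6 = (13.8 − 12.1)/2 = 0.85 m; q_6 = 0.42 × 0.13 × 0.85 = 0.04641 m³/s
Q = Σ qᵢ = 3.110 m³/s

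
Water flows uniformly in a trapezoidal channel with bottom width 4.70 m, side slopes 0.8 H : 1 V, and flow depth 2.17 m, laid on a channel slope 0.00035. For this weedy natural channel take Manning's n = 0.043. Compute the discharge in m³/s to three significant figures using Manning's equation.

7.46 m³/s

A = (b + z·y)·y = (4.70 + 0.8×2.17)×2.17 = 13.97 m²
P = b + 2y√(1+z²) = 4.70 + 2×2.17×√(1+0.8²) = 10.26 m
R = A/P = 13.97/10.26 = 1.361 m
Q = (1/n)·A·R^(2/3)·S^(1/2) = (1/0.043) × 13.97 × 1.361^(2/3) × 0.00035^(1/2) = 7.464 m³/s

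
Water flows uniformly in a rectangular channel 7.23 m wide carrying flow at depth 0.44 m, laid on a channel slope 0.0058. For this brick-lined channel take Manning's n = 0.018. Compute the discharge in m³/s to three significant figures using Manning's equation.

A = b·y = 7.23 × 0.44 = 3.181 m²
P = b + 2y = 7.23 + 2×0.44 = 8.110 m
R = A/P = 3.181/8.110 = 0.3923 m
Q = (1/n)·A·R^(2/3)·S^(1/2) = (1/0.018) × 3.181 × 0.3923^(2/3) × 0.0058^(1/2) = 7.212 m³/s

7.21 m³/s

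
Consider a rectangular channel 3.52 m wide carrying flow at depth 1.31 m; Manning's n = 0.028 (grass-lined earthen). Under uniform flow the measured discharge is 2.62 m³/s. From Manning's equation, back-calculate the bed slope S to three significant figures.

A = b·y = 3.52 × 1.31 = 4.611 m²
P = b + 2y = 3.52 + 2×1.31 = 6.140 m
R = A/P = 4.611/6.140 = 0.7510 m
S = (Q·n / (1·A·R^(2/3)))² = (2.62×0.028 / (1×4.611×0.8262))² = 0.0003708

0.000371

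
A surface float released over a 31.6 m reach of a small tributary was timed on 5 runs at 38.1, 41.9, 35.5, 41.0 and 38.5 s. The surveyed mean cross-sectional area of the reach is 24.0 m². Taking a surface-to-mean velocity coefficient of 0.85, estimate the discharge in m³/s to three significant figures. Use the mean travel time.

16.5 m³/s

t̄ = (38.1 + 41.9 + 35.5 + 41.0 + 38.5) / 5 = 39 s
v_surface = L / t̄ = 31.6 / 39 = 0.8103 m/s
v_mean = 0.85 × 0.8103 = 0.6887 m/s
Q = A × v_mean = 24.0 × 0.6887 = 16.53 m³/s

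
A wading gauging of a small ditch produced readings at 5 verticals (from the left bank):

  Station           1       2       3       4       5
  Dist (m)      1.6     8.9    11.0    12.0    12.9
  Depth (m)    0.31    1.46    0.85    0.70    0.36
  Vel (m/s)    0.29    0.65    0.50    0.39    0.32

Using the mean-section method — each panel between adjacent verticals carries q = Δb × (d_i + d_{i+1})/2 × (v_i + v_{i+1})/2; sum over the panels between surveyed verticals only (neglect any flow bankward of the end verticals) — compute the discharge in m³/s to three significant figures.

4.95 m³/s

Panel 1-2: Δb = 7.3 m, d̄ = (0.31+1.46)/2 = 0.885, v̄ = (0.29+0.65)/2 = 0.47 → q = 7.3×0.885×0.47 = 3.036 m³/s
Panel 2-3: Δb = 2.1 m, d̄ = (1.46+0.85)/2 = 1.155, v̄ = (0.65+0.50)/2 = 0.575 → q = 2.1×1.155×0.575 = 1.395 m³/s
Panel 3-4: Δb = 1 m, d̄ = (0.85+0.70)/2 = 0.775, v̄ = (0.50+0.39)/2 = 0.445 → q = 1×0.775×0.445 = 0.3449 m³/s
Panel 4-5: Δb = 0.9 m, d̄ = (0.70+0.36)/2 = 0.53, v̄ = (0.39+0.32)/2 = 0.355 → q = 0.9×0.53×0.355 = 0.1693 m³/s
Q = Σ q = 4.945 m³/s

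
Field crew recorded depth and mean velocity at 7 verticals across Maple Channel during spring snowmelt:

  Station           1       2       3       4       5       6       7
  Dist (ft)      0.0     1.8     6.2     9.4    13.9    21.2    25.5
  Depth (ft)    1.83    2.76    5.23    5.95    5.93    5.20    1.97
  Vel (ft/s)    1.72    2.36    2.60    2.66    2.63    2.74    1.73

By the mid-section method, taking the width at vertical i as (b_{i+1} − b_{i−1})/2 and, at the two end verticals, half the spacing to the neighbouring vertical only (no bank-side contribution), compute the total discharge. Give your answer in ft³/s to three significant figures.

318 ft³/s

w_1 = (1.8 − 0.0)/2 = 0.9 ft; q_1 = 1.72 × 1.83 × 0.9 = 2.833 ft³/s
w_2 = (6.2 − 0.0)/2 = 3.1 ft; q_2 = 2.36 × 2.76 × 3.1 = 20.19 ft³/s
w_3 = (9.4 − 1.8)/2 = 3.8 ft; q_3 = 2.60 × 5.23 × 3.8 = 51.67 ft³/s
w_4 = (13.9 − 6.2)/2 = 3.85 ft; q_4 = 2.66 × 5.95 × 3.85 = 60.93 ft³/s
w_5 = (21.2 − 9.4)/2 = 5.9 ft; q_5 = 2.63 × 5.93 × 5.9 = 92.02 ft³/s
w_6 = (25.5 − 13.9)/2 = 5.8 ft; q_6 = 2.74 × 5.20 × 5.8 = 82.64 ft³/s
w_7 = (25.5 − 21.2)/2 = 2.15 ft; q_7 = 1.73 × 1.97 × 2.15 = 7.327 ft³/s
Q = Σ qᵢ = 317.6 ft³/s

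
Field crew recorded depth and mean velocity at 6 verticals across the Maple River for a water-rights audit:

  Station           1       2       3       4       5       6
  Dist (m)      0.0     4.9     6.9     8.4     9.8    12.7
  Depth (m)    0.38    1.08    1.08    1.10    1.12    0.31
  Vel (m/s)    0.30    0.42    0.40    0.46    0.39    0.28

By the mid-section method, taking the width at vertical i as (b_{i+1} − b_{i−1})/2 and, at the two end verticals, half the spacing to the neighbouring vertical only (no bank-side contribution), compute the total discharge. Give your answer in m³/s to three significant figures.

4.40 m³/s

w_1 = (4.9 − 0.0)/2 = 2.45 m; q_1 = 0.30 × 0.38 × 2.45 = 0.2793 m³/s
w_2 = (6.9 − 0.0)/2 = 3.45 m; q_2 = 0.42 × 1.08 × 3.45 = 1.565 m³/s
w_3 = (8.4 − 4.9)/2 = 1.75 m; q_3 = 0.40 × 1.08 × 1.75 = 0.7560 m³/s
w_4 = (9.8 − 6.9)/2 = 1.45 m; q_4 = 0.46 × 1.10 × 1.45 = 0.7337 m³/s
w_5 = (12.7 − 8.4)/2 = 2.15 m; q_5 = 0.39 × 1.12 × 2.15 = 0.9391 m³/s
w_6 = (12.7 − 9.8)/2 = 1.45 m; q_6 = 0.28 × 0.31 × 1.45 = 0.1259 m³/s
Q = Σ qᵢ = 4.399 m³/s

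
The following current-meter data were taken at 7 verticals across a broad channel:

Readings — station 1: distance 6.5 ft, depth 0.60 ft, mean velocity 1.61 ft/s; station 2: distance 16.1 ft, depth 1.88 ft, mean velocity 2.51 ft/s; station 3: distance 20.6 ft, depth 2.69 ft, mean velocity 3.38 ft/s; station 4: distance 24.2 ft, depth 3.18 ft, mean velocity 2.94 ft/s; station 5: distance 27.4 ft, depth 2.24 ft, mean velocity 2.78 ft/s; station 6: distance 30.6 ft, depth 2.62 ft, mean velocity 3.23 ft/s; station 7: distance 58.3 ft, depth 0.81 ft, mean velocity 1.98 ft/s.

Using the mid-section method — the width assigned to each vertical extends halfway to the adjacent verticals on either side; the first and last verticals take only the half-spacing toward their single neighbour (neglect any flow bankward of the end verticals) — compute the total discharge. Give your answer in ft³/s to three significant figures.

279 ft³/s

w_1 = (16.1 − 6.5)/2 = 4.8 ft; q_1 = 1.61 × 0.60 × 4.8 = 4.637 ft³/s
w_2 = (20.6 − 6.5)/2 = 7.05 ft; q_2 = 2.51 × 1.88 × 7.05 = 33.27 ft³/s
w_3 = (24.2 − 16.1)/2 = 4.05 ft; q_3 = 3.38 × 2.69 × 4.05 = 36.82 ft³/s
w_4 = (27.4 − 20.6)/2 = 3.4 ft; q_4 = 2.94 × 3.18 × 3.4 = 31.79 ft³/s
w_5 = (30.6 − 24.2)/2 = 3.2 ft; q_5 = 2.78 × 2.24 × 3.2 = 19.93 ft³/s
w_6 = (58.3 − 27.4)/2 = 15.45 ft; q_6 = 3.23 × 2.62 × 15.45 = 130.7 ft³/s
w_7 = (58.3 − 30.6)/2 = 13.85 ft; q_7 = 1.98 × 0.81 × 13.85 = 22.21 ft³/s
Q = Σ qᵢ = 279.4 ft³/s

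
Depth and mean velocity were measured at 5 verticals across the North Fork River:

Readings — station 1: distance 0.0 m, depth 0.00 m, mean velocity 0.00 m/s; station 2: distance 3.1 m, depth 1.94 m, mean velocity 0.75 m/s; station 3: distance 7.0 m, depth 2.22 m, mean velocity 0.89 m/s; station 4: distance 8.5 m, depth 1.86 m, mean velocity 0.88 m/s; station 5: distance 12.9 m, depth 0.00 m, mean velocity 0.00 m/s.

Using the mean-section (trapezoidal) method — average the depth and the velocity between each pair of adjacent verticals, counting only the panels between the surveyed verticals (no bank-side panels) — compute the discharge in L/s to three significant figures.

12300 L/s

Panel 1-2: Δb = 3.1 m, d̄ = (0.00+1.94)/2 = 0.97, v̄ = (0.00+0.75)/2 = 0.375 → q = 3.1×0.97×0.375 = 1.128 m³/s
Panel 2-3: Δb = 3.9 m, d̄ = (1.94+2.22)/2 = 2.08, v̄ = (0.75+0.89)/2 = 0.82 → q = 3.9×2.08×0.82 = 6.652 m³/s
Panel 3-4: Δb = 1.5 m, d̄ = (2.22+1.86)/2 = 2.04, v̄ = (0.89+0.88)/2 = 0.885 → q = 1.5×2.04×0.885 = 2.708 m³/s
Panel 4-5: Δb = 4.4 m, d̄ = (1.86+0.00)/2 = 0.93, v̄ = (0.88+0.00)/2 = 0.44 → q = 4.4×0.93×0.44 = 1.800 m³/s
Q = Σ q = 12.29 m³/s
= 12.29 × 1000 = 12290 L/s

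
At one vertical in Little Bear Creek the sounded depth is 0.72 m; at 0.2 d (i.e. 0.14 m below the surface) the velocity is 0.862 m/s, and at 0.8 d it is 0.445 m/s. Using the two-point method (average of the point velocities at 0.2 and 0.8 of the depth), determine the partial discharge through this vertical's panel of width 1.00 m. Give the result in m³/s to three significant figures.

0.471 m³/s

v̄ = (0.862 + 0.445) / 2 = 0.6535 m/s
q = v̄ × d × w = 0.6535 × 0.72 × 1.00 = 0.4705 m³/s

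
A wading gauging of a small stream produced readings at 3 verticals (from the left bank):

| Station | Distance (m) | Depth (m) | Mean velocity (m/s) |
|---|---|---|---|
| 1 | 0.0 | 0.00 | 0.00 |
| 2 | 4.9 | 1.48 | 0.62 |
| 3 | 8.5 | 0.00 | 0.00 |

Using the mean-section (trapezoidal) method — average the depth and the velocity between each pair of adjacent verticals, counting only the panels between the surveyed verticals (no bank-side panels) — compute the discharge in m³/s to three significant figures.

1.95 m³/s

Panel 1-2: Δb = 4.9 m, d̄ = (0.00+1.48)/2 = 0.74, v̄ = (0.00+0.62)/2 = 0.31 → q = 4.9×0.74×0.31 = 1.124 m³/s
Panel 2-3: Δb = 3.6 m, d̄ = (1.48+0.00)/2 = 0.74, v̄ = (0.62+0.00)/2 = 0.31 → q = 3.6×0.74×0.31 = 0.8258 m³/s
Q = Σ q = 1.950 m³/s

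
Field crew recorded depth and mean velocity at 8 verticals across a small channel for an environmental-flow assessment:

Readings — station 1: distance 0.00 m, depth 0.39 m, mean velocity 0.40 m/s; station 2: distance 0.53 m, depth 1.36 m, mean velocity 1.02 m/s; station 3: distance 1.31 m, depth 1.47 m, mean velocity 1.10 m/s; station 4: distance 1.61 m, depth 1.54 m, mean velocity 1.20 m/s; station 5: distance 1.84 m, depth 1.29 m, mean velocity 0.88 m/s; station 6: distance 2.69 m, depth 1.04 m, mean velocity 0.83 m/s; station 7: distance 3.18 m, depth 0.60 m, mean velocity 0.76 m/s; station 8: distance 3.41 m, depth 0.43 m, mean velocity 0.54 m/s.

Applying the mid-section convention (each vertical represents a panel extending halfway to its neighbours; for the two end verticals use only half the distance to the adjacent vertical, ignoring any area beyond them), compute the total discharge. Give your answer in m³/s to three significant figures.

w_1 = (0.53 − 0.00)/2 = 0.265 m; q_1 = 0.40 × 0.39 × 0.265 = 0.04134 m³/s
w_2 = (1.31 − 0.00)/2 = 0.655 m; q_2 = 1.02 × 1.36 × 0.655 = 0.9086 m³/s
w_3 = (1.61 − 0.53)/2 = 0.54 m; q_3 = 1.10 × 1.47 × 0.54 = 0.8732 m³/s
w_4 = (1.84 − 1.31)/2 = 0.265 m; q_4 = 1.20 × 1.54 × 0.265 = 0.4897 m³/s
w_5 = (2.69 − 1.61)/2 = 0.54 m; q_5 = 0.88 × 1.29 × 0.54 = 0.6130 m³/s
w_6 = (3.18 − 1.84)/2 = 0.67 m; q_6 = 0.83 × 1.04 × 0.67 = 0.5783 m³/s
w_7 = (3.41 − 2.69)/2 = 0.36 m; q_7 = 0.76 × 0.60 × 0.36 = 0.1642 m³/s
w_8 = (3.41 − 3.18)/2 = 0.115 m; q_8 = 0.54 × 0.43 × 0.115 = 0.02670 m³/s
Q = Σ qᵢ = 3.695 m³/s

3.70 m³/s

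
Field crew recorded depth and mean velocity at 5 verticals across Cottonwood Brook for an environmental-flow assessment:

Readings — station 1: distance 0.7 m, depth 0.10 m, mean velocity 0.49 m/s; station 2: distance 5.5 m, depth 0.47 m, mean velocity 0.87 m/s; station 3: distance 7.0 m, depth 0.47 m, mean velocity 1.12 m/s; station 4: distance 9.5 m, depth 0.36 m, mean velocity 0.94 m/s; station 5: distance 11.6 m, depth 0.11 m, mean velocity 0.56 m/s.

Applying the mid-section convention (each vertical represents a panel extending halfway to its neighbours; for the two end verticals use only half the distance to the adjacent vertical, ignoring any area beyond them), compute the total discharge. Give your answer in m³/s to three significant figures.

3.30 m³/s

w_1 = (5.5 − 0.7)/2 = 2.4 m; q_1 = 0.49 × 0.10 × 2.4 = 0.1176 m³/s
w_2 = (7.0 − 0.7)/2 = 3.15 m; q_2 = 0.87 × 0.47 × 3.15 = 1.288 m³/s
w_3 = (9.5 − 5.5)/2 = 2 m; q_3 = 1.12 × 0.47 × 2 = 1.053 m³/s
w_4 = (11.6 − 7.0)/2 = 2.3 m; q_4 = 0.94 × 0.36 × 2.3 = 0.7783 m³/s
w_5 = (11.6 − 9.5)/2 = 1.05 m; q_5 = 0.56 × 0.11 × 1.05 = 0.06468 m³/s
Q = Σ qᵢ = 3.301 m³/s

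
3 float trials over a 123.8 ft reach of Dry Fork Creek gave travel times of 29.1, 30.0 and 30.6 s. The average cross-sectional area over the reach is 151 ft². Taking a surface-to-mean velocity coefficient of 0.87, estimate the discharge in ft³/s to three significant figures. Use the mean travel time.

t̄ = (29.1 + 30.0 + 30.6) / 3 = 29.9 s
v_surface = L / t̄ = 123.8 / 29.9 = 4.140 ft/s
v_mean = 0.87 × 4.140 = 3.602 ft/s
Q = A × v_mean = 151 × 3.602 = 543.9 ft³/s

544 ft³/s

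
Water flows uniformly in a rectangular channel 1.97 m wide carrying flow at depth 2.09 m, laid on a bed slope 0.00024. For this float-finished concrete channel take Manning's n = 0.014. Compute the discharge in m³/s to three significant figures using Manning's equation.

A = b·y = 1.97 × 2.09 = 4.117 m²
P = b + 2y = 1.97 + 2×2.09 = 6.150 m
R = A/P = 4.117/6.150 = 0.6695 m
Q = (1/n)·A·R^(2/3)·S^(1/2) = (1/0.014) × 4.117 × 0.6695^(2/3) × 0.00024^(1/2) = 3.487 m³/s

3.49 m³/s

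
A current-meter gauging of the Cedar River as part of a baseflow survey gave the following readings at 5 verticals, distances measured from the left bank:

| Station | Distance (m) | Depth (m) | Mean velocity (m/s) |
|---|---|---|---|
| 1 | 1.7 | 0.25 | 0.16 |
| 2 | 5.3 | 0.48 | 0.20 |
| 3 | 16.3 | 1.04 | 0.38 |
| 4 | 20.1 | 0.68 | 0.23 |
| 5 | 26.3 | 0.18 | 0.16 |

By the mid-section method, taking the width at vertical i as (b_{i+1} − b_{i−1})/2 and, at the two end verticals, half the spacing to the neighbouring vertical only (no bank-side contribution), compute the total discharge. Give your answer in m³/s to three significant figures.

w_1 = (5.3 − 1.7)/2 = 1.8 m; q_1 = 0.16 × 0.25 × 1.8 = 0.07200 m³/s
w_2 = (16.3 − 1.7)/2 = 7.3 m; q_2 = 0.20 × 0.48 × 7.3 = 0.7008 m³/s
w_3 = (20.1 − 5.3)/2 = 7.4 m; q_3 = 0.38 × 1.04 × 7.4 = 2.924 m³/s
w_4 = (26.3 − 16.3)/2 = 5 m; q_4 = 0.23 × 0.68 × 5 = 0.7820 m³/s
w_5 = (26.3 − 20.1)/2 = 3.1 m; q_5 = 0.16 × 0.18 × 3.1 = 0.08928 m³/s
Q = Σ qᵢ = 4.569 m³/s

4.57 m³/s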